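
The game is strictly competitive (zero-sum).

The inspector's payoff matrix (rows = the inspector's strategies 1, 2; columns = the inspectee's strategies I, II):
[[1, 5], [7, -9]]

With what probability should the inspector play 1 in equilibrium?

Row minima are 1 and -9, so the inspector's maximin is 1; column maxima are 7 and 5, so the inspectee's minimax is 5. These differ, so the equilibrium is in mixed strategies.
Let the inspector play 1 with probability p. The inspectee is indifferent when p + 7(1−p) = 5p − 9(1−p), giving p = 4/5.

4/5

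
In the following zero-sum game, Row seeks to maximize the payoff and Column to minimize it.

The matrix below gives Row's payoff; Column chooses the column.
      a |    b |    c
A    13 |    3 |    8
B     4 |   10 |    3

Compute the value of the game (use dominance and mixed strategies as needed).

71/12

Column a is strictly dominated by c for Column (it gives Row more in every row).
The remaining 2×2 game on (A, B) × (b, c) has no saddle point. Let Row play A with probability p; indifference gives 3p + 10(1−p) = 8p + 3(1−p), so p = 7/12.
Similarly Column's optimal q on b is 5/12, and the value is 3·(5/12) + (8)·(7/12) = 71/12.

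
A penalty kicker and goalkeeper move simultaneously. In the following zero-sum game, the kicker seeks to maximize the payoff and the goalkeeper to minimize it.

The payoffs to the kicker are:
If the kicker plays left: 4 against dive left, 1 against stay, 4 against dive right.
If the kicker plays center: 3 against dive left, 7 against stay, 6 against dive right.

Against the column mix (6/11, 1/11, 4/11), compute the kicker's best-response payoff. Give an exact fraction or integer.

left: (4)·(6/11) + (1)·(1/11) + (4)·(4/11) = 41/11.
center: (3)·(6/11) + (7)·(1/11) + (6)·(4/11) = 49/11.
The best pure response is center with expected payoff 49/11.

49/11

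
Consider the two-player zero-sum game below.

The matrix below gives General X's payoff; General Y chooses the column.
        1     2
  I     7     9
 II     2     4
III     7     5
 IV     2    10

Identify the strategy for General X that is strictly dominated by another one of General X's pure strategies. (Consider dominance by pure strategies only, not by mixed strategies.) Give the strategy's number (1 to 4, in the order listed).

2

Compare II with I: 7 > 2, 9 > 4.
So I strictly dominates II for General X; II is strictly dominated.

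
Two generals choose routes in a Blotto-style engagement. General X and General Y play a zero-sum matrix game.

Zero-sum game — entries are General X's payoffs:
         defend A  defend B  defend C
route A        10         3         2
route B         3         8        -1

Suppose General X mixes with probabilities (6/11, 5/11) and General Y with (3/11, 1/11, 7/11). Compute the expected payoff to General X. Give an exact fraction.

332/121

Against (3/11, 1/11, 7/11), each row's expected payoff is route A: 47/11; route B: 10/11.
Taking the (6/11, 5/11)-weighted average: (6/11)·(47/11) + (5/11)·(10/11) = 332/121.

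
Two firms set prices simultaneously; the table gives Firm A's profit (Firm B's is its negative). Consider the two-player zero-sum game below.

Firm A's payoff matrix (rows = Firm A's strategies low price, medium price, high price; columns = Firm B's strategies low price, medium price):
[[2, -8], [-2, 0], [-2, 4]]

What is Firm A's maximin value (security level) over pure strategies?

-2

The worst-case payoff for each row is low price: -8, medium price: -2, high price: -2.
The best of these is -2.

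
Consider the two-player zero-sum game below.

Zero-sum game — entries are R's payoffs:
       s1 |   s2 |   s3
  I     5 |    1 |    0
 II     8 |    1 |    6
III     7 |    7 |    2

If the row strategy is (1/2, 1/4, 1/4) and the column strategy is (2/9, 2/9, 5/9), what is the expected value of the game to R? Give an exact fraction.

Against (2/9, 2/9, 5/9), each row's expected payoff is I: 4/3; II: 16/3; III: 38/9.
Taking the (1/2, 1/4, 1/4)-weighted average: (1/2)·(4/3) + (1/4)·(16/3) + (1/4)·(38/9) = 55/18.

55/18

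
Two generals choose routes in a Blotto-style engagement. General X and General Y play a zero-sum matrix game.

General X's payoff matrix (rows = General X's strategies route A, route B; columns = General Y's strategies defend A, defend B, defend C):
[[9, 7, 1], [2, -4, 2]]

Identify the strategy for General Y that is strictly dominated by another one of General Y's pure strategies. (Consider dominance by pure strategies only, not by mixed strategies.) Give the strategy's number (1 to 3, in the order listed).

General Y prefers columns that give General X less. Compare defend A with defend B: 7 < 9, -4 < 2.
So defend B strictly dominates defend A for General Y; defend A is strictly dominated.

1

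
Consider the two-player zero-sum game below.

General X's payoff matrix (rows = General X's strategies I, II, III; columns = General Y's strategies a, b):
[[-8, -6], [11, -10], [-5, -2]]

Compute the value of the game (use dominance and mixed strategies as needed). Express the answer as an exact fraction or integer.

Row I is strictly dominated by row III, so General X never plays it.
The remaining 2×2 game on (II, III) × (a, b) has no saddle point. Let General X play II with probability p; indifference gives 11p − 5(1−p) = −10p − 2(1−p), so p = 1/8.
Similarly General Y's optimal q on a is 1/3, and the value is 11·(1/3) + (-10)·(2/3) = -3.

-3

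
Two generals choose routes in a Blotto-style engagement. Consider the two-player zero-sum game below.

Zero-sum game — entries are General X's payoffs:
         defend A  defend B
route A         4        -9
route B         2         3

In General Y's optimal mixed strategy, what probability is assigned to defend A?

Row minima are -9 and 2, so General X's maximin is 2; column maxima are 4 and 3, so General Y's minimax is 3. These differ, so the equilibrium is in mixed strategies.
Let General Y play defend A with probability q. General X is indifferent when 4q − 9(1−q) = 2q + 3(1−q), giving q = 6/7.

6/7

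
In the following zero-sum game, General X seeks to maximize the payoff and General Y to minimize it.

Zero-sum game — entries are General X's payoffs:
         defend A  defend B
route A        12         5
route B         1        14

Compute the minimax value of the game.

163/20

Row minima are 5 and 1, so General X's maximin is 5; column maxima are 12 and 14, so General Y's minimax is 12. These differ, so the equilibrium is in mixed strategies.
Let General X play route A with probability p. General Y is indifferent when 12p + (1−p) = 5p + 14(1−p), giving p = 13/20.
Let General Y play defend A with probability q. General X is indifferent when 12q + 5(1−q) = q + 14(1−q), giving q = 9/20.
The value is 12·(9/20) + (5)·(11/20) = 163/20.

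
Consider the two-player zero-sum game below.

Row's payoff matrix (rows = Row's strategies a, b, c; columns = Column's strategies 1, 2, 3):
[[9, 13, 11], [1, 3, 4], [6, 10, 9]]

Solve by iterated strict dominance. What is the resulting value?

9

Row c is strictly dominated by row a (9>6, 13>10, 11>9); eliminate c.
Column 3 is strictly dominated by 1 for Column (9<11, 1<4); eliminate 3.
Row b is strictly dominated by row a (9>1, 13>3); eliminate b.
Column 2 is strictly dominated by 1 for Column (9<13); eliminate 2.
Only (a, 1) remains, with payoff 9.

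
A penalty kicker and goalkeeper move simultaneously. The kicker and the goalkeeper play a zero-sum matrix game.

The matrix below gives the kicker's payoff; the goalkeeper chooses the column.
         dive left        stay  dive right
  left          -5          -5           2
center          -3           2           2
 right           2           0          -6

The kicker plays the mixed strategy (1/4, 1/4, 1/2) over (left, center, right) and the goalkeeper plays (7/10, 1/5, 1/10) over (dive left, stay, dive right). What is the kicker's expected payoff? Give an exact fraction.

-21/20

Against (7/10, 1/5, 1/10), each row's expected payoff is left: -43/10; center: -3/2; right: 4/5.
Taking the (1/4, 1/4, 1/2)-weighted average: (1/4)·(-43/10) + (1/4)·(-3/2) + (1/2)·(4/5) = -21/20.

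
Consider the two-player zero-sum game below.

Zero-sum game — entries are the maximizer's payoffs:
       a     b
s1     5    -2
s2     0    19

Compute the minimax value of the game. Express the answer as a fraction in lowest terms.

Row minima are -2 and 0, so the maximizer's maximin is 0; column maxima are 5 and 19, so the minimizer's minimax is 5. These differ, so the equilibrium is in mixed strategies.
Let the maximizer play s1 with probability p. The minimizer is indifferent when 5p = −2p + 19(1−p), giving p = 19/26.
Let the minimizer play a with probability q. The maximizer is indifferent when 5q − 2(1−q) = 19(1−q), giving q = 21/26.
The value is 5·(21/26) + (-2)·(5/26) = 95/26.

95/26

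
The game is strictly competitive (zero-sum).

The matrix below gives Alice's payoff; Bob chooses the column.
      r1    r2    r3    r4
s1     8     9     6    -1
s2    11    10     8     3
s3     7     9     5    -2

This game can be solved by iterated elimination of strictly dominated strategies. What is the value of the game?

3

Column r2 is strictly dominated by r3 for Bob (6<9, 8<10, 5<9); eliminate r2.
Column r1 is strictly dominated by r3 for Bob (6<8, 8<11, 5<7); eliminate r1.
Row s3 is strictly dominated by row s1 (6>5, -1>-2); eliminate s3.
Column r3 is strictly dominated by r4 for Bob (-1<6, 3<8); eliminate r3.
Row s1 is strictly dominated by row s2 (3>-1); eliminate s1.
Only (s2, r4) remains, with payoff 3.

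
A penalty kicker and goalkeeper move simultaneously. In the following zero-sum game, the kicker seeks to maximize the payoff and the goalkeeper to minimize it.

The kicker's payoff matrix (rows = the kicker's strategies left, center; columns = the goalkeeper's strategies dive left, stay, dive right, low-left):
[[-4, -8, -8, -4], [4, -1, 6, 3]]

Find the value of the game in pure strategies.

-1

Row minima: -8, -1 → the kicker's maximin is -1.
Column maxima: 4, -1, 6, 3 → the goalkeeper's minimax is -1.
They coincide at (center, stay), so the value is -1.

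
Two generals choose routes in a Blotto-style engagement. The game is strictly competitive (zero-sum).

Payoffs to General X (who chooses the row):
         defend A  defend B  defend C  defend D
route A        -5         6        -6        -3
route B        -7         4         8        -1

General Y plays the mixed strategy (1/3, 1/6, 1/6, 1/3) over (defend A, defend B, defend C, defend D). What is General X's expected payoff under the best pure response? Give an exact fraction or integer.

-2/3

route A: (-5)·(1/3) + (6)·(1/6) + (-6)·(1/6) + (-3)·(1/3) = -8/3.
route B: (-7)·(1/3) + (4)·(1/6) + (8)·(1/6) + (-1)·(1/3) = -2/3.
The best pure response is route B with expected payoff -2/3.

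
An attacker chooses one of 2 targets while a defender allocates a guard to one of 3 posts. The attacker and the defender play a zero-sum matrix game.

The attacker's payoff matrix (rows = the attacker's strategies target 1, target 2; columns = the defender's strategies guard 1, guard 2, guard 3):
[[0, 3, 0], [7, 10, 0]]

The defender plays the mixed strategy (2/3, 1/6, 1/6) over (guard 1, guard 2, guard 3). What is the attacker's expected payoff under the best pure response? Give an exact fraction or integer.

target 1: (0)·(2/3) + (3)·(1/6) + (0)·(1/6) = 1/2.
target 2: (7)·(2/3) + (10)·(1/6) + (0)·(1/6) = 19/3.
The best pure response is target 2 with expected payoff 19/3.

19/3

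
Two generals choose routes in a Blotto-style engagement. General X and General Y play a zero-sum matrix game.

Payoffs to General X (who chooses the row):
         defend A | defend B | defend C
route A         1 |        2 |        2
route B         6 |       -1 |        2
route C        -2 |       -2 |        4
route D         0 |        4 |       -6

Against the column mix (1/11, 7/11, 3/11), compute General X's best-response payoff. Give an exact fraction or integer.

route A: (1)·(1/11) + (2)·(7/11) + (2)·(3/11) = 21/11.
route B: (6)·(1/11) + (-1)·(7/11) + (2)·(3/11) = 5/11.
route C: (-2)·(1/11) + (-2)·(7/11) + (4)·(3/11) = -4/11.
route D: (0)·(1/11) + (4)·(7/11) + (-6)·(3/11) = 10/11.
The best pure response is route A with expected payoff 21/11.

21/11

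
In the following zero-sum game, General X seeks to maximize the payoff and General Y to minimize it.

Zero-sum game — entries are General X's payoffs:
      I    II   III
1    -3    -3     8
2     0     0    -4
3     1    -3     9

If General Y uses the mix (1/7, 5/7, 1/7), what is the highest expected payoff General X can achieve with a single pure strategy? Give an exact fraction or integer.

1: (-3)·(1/7) + (-3)·(5/7) + (8)·(1/7) = -10/7.
2: (0)·(1/7) + (0)·(5/7) + (-4)·(1/7) = -4/7.
3: (1)·(1/7) + (-3)·(5/7) + (9)·(1/7) = -5/7.
The best pure response is 2 with expected payoff -4/7.

-4/7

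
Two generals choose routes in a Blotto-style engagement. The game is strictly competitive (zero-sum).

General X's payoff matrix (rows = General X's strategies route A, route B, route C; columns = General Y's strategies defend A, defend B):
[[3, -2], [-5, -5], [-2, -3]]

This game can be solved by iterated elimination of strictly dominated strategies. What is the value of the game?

Row route B is strictly dominated by row route A (3>-5, -2>-5); eliminate route B.
Row route C is strictly dominated by row route A (3>-2, -2>-3); eliminate route C.
Column defend A is strictly dominated by defend B for General Y (-2<3); eliminate defend A.
Only (route A, defend B) remains, with payoff -2.

-2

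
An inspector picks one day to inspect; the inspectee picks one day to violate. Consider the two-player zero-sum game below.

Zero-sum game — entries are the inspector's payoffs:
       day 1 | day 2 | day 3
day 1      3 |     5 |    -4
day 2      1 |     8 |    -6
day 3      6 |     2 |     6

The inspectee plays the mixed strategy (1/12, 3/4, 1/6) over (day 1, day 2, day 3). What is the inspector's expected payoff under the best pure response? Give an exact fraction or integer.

day 1: (3)·(1/12) + (5)·(3/4) + (-4)·(1/6) = 10/3.
day 2: (1)·(1/12) + (8)·(3/4) + (-6)·(1/6) = 61/12.
day 3: (6)·(1/12) + (2)·(3/4) + (6)·(1/6) = 3.
The best pure response is day 2 with expected payoff 61/12.

61/12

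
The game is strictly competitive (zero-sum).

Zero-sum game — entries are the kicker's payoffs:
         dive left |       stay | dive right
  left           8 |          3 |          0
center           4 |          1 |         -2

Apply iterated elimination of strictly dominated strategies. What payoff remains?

0

Column dive left is strictly dominated by stay for the goalkeeper (3<8, 1<4); eliminate dive left.
Row center is strictly dominated by row left (3>1, 0>-2); eliminate center.
Column stay is strictly dominated by dive right for the goalkeeper (0<3); eliminate stay.
Only (left, dive right) remains, with payoff 0.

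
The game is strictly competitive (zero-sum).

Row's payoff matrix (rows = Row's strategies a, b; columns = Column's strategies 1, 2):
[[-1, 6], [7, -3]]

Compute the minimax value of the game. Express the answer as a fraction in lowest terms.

39/17

Row minima are -1 and -3, so Row's maximin is -1; column maxima are 7 and 6, so Column's minimax is 6. These differ, so the equilibrium is in mixed strategies.
Let Row play a with probability p. Column is indifferent when −p + 7(1−p) = 6p − 3(1−p), giving p = 10/17.
Let Column play 1 with probability q. Row is indifferent when −q + 6(1−q) = 7q − 3(1−q), giving q = 9/17.
The value is -1·(9/17) + (6)·(8/17) = 39/17.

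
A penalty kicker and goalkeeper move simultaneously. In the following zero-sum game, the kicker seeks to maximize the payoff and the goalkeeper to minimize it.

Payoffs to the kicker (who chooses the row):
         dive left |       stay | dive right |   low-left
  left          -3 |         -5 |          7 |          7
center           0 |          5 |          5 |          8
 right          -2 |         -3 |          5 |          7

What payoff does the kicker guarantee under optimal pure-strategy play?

Row minima: -5, 0, -3 → the kicker's maximin is 0.
Column maxima: 0, 5, 7, 8 → the goalkeeper's minimax is 0.
They coincide at (center, dive left), so the value is 0.

0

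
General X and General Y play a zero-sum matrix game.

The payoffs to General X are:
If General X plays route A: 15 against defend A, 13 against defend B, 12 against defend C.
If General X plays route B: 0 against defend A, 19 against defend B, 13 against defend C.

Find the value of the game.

Column defend B is strictly dominated by defend C for General Y (it gives General X more in every row).
The remaining 2×2 game on (route A, route B) × (defend A, defend C) has no saddle point. Let General X play route A with probability p; indifference gives 15p = 12p + 13(1−p), so p = 13/16.
Similarly General Y's optimal q on defend A is 1/16, and the value is 15·(1/16) + (12)·(15/16) = 195/16.

195/16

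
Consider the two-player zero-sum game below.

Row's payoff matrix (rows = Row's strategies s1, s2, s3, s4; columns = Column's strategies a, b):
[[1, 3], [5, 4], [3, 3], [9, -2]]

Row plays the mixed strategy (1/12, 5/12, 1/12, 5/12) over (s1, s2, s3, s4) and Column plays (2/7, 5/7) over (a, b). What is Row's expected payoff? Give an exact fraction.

Against (2/7, 5/7), each row's expected payoff is s1: 17/7; s2: 30/7; s3: 3; s4: 8/7.
Taking the (1/12, 5/12, 1/12, 5/12)-weighted average: (1/12)·(17/7) + (5/12)·(30/7) + (1/12)·(3) + (5/12)·(8/7) = 19/7.

19/7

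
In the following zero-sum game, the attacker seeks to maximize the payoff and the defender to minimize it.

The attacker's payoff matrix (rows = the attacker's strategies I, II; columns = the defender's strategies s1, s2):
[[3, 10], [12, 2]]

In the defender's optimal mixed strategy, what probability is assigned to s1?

8/17

Row minima are 3 and 2, so the attacker's maximin is 3; column maxima are 12 and 10, so the defender's minimax is 10. These differ, so the equilibrium is in mixed strategies.
Let the defender play s1 with probability q. The attacker is indifferent when 3q + 10(1−q) = 12q + 2(1−q), giving q = 8/17.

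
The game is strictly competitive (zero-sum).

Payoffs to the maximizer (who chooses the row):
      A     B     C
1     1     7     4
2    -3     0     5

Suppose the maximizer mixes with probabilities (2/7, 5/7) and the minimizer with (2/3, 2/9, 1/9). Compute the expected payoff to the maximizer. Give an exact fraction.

Against (2/3, 2/9, 1/9), each row's expected payoff is 1: 8/3; 2: -13/9.
Taking the (2/7, 5/7)-weighted average: (2/7)·(8/3) + (5/7)·(-13/9) = -17/63.

-17/63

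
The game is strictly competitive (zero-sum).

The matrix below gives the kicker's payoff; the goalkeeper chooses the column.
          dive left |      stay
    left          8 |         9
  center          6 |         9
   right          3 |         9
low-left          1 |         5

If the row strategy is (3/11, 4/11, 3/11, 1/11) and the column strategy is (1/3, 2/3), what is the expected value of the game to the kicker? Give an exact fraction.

248/33

Against (1/3, 2/3), each row's expected payoff is left: 26/3; center: 8; right: 7; low-left: 11/3.
Taking the (3/11, 4/11, 3/11, 1/11)-weighted average: (3/11)·(26/3) + (4/11)·(8) + (3/11)·(7) + (1/11)·(11/3) = 248/33.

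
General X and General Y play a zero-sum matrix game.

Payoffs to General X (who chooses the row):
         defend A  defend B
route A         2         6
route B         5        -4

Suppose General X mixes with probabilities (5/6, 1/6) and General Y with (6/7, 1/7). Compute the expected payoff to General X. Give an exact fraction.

Against (6/7, 1/7), each row's expected payoff is route A: 18/7; route B: 26/7.
Taking the (5/6, 1/6)-weighted average: (5/6)·(18/7) + (1/6)·(26/7) = 58/21.

58/21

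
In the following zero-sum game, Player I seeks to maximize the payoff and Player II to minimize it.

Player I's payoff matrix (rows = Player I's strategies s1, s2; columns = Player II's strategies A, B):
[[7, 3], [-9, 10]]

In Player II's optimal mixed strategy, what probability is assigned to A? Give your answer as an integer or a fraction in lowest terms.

Row minima are 3 and -9, so Player I's maximin is 3; column maxima are 7 and 10, so Player II's minimax is 7. These differ, so the equilibrium is in mixed strategies.
Let Player II play A with probability q. Player I is indifferent when 7q + 3(1−q) = −9q + 10(1−q), giving q = 7/23.

7/23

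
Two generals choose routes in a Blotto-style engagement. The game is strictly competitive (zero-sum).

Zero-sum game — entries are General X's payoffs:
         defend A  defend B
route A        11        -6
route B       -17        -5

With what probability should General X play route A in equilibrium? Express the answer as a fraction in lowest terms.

Row minima are -6 and -17, so General X's maximin is -6; column maxima are 11 and -5, so General Y's minimax is -5. These differ, so the equilibrium is in mixed strategies.
Let General X play route A with probability p. General Y is indifferent when 11p − 17(1−p) = −6p − 5(1−p), giving p = 12/29.

12/29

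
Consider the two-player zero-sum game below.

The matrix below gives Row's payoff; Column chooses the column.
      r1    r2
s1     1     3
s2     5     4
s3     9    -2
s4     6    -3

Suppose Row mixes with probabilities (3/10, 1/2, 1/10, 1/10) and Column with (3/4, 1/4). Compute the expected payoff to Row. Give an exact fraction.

153/40

Against (3/4, 1/4), each row's expected payoff is s1: 3/2; s2: 19/4; s3: 25/4; s4: 15/4.
Taking the (3/10, 1/2, 1/10, 1/10)-weighted average: (3/10)·(3/2) + (1/2)·(19/4) + (1/10)·(25/4) + (1/10)·(15/4) = 153/40.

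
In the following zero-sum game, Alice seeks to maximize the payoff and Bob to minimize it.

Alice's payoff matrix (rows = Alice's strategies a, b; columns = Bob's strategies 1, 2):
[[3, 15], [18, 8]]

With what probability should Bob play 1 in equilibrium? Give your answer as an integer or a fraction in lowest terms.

Row minima are 3 and 8, so Alice's maximin is 8; column maxima are 18 and 15, so Bob's minimax is 15. These differ, so the equilibrium is in mixed strategies.
Let Bob play 1 with probability q. Alice is indifferent when 3q + 15(1−q) = 18q + 8(1−q), giving q = 7/22.

7/22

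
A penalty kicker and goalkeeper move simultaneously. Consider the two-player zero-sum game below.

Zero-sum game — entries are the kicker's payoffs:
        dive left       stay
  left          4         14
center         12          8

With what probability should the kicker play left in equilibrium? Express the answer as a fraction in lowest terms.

2/7

Row minima are 4 and 8, so the kicker's maximin is 8; column maxima are 12 and 14, so the goalkeeper's minimax is 12. These differ, so the equilibrium is in mixed strategies.
Let the kicker play left with probability p. The goalkeeper is indifferent when 4p + 12(1−p) = 14p + 8(1−p), giving p = 2/7.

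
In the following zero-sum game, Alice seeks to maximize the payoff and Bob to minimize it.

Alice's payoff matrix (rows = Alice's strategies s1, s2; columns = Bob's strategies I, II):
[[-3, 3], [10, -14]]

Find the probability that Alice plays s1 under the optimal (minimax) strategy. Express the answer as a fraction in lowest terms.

4/5

Row minima are -3 and -14, so Alice's maximin is -3; column maxima are 10 and 3, so Bob's minimax is 3. These differ, so the equilibrium is in mixed strategies.
Let Alice play s1 with probability p. Bob is indifferent when −3p + 10(1−p) = 3p − 14(1−p), giving p = 4/5.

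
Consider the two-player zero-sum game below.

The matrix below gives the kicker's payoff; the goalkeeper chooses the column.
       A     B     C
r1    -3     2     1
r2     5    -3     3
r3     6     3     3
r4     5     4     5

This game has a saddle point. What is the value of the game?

4

Row minima: -3, -3, 3, 4 → the kicker's maximin is 4.
Column maxima: 6, 4, 5 → the goalkeeper's minimax is 4.
They coincide at (r4, B), so the value is 4.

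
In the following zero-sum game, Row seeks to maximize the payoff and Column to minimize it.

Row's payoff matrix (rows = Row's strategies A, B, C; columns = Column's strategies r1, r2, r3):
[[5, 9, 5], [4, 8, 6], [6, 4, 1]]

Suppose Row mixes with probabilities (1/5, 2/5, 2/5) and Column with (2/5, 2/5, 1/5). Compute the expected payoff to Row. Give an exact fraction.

27/5

Against (2/5, 2/5, 1/5), each row's expected payoff is A: 33/5; B: 6; C: 21/5.
Taking the (1/5, 2/5, 2/5)-weighted average: (1/5)·(33/5) + (2/5)·(6) + (2/5)·(21/5) = 27/5.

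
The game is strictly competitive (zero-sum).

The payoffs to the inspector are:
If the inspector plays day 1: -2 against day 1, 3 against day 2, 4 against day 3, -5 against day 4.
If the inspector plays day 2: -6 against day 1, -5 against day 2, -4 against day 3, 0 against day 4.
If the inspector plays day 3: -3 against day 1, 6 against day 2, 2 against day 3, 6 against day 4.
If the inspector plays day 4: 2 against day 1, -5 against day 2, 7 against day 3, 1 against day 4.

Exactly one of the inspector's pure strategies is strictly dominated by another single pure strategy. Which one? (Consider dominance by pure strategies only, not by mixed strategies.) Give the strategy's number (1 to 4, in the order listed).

Compare day 2 with day 3: -3 > -6, 6 > -5, 2 > -4, 6 > 0.
So day 3 strictly dominates day 2 for the inspector; day 2 is strictly dominated.

2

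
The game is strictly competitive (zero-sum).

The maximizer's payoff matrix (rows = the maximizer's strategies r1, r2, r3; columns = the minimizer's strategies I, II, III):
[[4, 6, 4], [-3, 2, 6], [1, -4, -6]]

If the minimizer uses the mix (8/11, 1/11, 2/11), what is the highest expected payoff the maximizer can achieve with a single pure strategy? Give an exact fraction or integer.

46/11

r1: (4)·(8/11) + (6)·(1/11) + (4)·(2/11) = 46/11.
r2: (-3)·(8/11) + (2)·(1/11) + (6)·(2/11) = -10/11.
r3: (1)·(8/11) + (-4)·(1/11) + (-6)·(2/11) = -8/11.
The best pure response is r1 with expected payoff 46/11.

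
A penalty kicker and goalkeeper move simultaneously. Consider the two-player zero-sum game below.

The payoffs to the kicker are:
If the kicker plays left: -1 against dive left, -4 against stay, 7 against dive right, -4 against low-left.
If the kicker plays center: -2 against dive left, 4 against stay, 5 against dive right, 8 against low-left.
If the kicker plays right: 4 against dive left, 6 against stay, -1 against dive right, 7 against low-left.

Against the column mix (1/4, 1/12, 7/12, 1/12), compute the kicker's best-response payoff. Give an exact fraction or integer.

left: (-1)·(1/4) + (-4)·(1/12) + (7)·(7/12) + (-4)·(1/12) = 19/6.
center: (-2)·(1/4) + (4)·(1/12) + (5)·(7/12) + (8)·(1/12) = 41/12.
right: (4)·(1/4) + (6)·(1/12) + (-1)·(7/12) + (7)·(1/12) = 3/2.
The best pure response is center with expected payoff 41/12.

41/12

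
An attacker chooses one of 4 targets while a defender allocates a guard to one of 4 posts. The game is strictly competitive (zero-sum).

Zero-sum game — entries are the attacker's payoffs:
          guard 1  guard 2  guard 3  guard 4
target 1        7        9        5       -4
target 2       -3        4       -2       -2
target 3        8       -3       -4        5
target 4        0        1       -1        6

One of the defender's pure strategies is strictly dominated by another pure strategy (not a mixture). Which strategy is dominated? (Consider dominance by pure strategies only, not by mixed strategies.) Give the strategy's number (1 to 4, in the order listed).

The defender prefers columns that give the attacker less. Compare guard 2 with guard 3: 5 < 9, -2 < 4, -4 < -3, -1 < 1.
So guard 3 strictly dominates guard 2 for the defender; guard 2 is strictly dominated.

2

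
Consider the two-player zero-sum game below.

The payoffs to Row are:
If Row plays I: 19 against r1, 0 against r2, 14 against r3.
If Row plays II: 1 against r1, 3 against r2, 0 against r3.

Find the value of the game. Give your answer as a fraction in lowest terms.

42/17

Column r1 is strictly dominated by r3 for Column (it gives Row more in every row).
The remaining 2×2 game on (I, II) × (r2, r3) has no saddle point. Let Row play I with probability p; indifference gives 3(1−p) = 14p, so p = 3/17.
Similarly Column's optimal q on r2 is 14/17, and the value is 0·(14/17) + (14)·(3/17) = 42/17.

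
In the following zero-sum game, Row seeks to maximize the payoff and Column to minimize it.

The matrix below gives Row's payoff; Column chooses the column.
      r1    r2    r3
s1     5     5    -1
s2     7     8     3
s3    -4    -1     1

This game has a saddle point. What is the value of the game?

3

Row minima: -1, 3, -4 → Row's maximin is 3.
Column maxima: 7, 8, 3 → Column's minimax is 3.
They coincide at (s2, r3), so the value is 3.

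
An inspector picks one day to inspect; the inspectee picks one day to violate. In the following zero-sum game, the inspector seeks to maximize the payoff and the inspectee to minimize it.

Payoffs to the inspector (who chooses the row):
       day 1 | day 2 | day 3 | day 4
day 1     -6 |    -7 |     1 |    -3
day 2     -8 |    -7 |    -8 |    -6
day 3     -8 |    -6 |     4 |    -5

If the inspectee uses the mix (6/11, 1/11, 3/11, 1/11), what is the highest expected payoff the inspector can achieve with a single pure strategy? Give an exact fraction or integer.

day 1: (-6)·(6/11) + (-7)·(1/11) + (1)·(3/11) + (-3)·(1/11) = -43/11.
day 2: (-8)·(6/11) + (-7)·(1/11) + (-8)·(3/11) + (-6)·(1/11) = -85/11.
day 3: (-8)·(6/11) + (-6)·(1/11) + (4)·(3/11) + (-5)·(1/11) = -47/11.
The best pure response is day 1 with expected payoff -43/11.

-43/11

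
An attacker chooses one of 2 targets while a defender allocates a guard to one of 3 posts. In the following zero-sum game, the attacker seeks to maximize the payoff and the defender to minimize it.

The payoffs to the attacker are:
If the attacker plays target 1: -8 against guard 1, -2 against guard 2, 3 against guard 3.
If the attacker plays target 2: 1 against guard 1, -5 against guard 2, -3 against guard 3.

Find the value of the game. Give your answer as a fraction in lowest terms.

-7/2

Column guard 3 is strictly dominated by guard 2 for the defender (it gives the attacker more in every row).
The remaining 2×2 game on (target 1, target 2) × (guard 1, guard 2) has no saddle point. Let the attacker play target 1 with probability p; indifference gives −8p + (1−p) = −2p − 5(1−p), so p = 1/2.
Similarly the defender's optimal q on guard 1 is 1/4, and the value is -8·(1/4) + (-2)·(3/4) = -7/2.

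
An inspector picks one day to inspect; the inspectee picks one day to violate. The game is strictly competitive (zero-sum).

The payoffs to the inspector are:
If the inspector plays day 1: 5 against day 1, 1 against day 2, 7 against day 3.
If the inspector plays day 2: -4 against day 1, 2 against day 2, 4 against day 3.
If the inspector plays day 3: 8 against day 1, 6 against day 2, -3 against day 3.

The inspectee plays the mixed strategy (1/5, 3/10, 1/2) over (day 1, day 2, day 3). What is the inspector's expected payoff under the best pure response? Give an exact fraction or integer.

day 1: (5)·(1/5) + (1)·(3/10) + (7)·(1/2) = 24/5.
day 2: (-4)·(1/5) + (2)·(3/10) + (4)·(1/2) = 9/5.
day 3: (8)·(1/5) + (6)·(3/10) + (-3)·(1/2) = 19/10.
The best pure response is day 1 with expected payoff 24/5.

24/5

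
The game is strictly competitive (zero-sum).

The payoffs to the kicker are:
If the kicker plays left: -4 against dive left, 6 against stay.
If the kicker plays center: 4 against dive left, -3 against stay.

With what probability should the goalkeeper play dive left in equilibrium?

Row minima are -4 and -3, so the kicker's maximin is -3; column maxima are 4 and 6, so the goalkeeper's minimax is 4. These differ, so the equilibrium is in mixed strategies.
Let the goalkeeper play dive left with probability q. The kicker is indifferent when −4q + 6(1−q) = 4q − 3(1−q), giving q = 9/17.

9/17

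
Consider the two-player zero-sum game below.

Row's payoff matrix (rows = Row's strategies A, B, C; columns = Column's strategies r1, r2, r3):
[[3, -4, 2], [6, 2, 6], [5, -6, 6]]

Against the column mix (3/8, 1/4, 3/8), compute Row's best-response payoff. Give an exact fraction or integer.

A: (3)·(3/8) + (-4)·(1/4) + (2)·(3/8) = 7/8.
B: (6)·(3/8) + (2)·(1/4) + (6)·(3/8) = 5.
C: (5)·(3/8) + (-6)·(1/4) + (6)·(3/8) = 21/8.
The best pure response is B with expected payoff 5.

5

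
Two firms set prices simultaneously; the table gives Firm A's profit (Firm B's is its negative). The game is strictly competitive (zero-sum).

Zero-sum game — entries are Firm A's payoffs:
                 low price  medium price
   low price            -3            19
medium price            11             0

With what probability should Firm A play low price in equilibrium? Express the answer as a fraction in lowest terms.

1/3

Row minima are -3 and 0, so Firm A's maximin is 0; column maxima are 11 and 19, so Firm B's minimax is 11. These differ, so the equilibrium is in mixed strategies.
Let Firm A play low price with probability p. Firm B is indifferent when −3p + 11(1−p) = 19p, giving p = 1/3.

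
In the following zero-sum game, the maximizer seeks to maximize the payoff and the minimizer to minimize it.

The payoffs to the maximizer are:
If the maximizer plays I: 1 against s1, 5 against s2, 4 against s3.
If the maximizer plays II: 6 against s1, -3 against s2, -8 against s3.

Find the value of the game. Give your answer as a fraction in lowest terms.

Column s2 is strictly dominated by s3 for the minimizer (it gives the maximizer more in every row).
The remaining 2×2 game on (I, II) × (s1, s3) has no saddle point. Let the maximizer play I with probability p; indifference gives p + 6(1−p) = 4p − 8(1−p), so p = 14/17.
Similarly the minimizer's optimal q on s1 is 12/17, and the value is 1·(12/17) + (4)·(5/17) = 32/17.

32/17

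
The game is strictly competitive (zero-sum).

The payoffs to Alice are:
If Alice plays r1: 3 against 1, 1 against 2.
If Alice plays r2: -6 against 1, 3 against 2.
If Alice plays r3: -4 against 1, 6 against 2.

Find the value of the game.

Row r2 is strictly dominated by row r3, so Alice never plays it.
The remaining 2×2 game on (r1, r3) × (1, 2) has no saddle point. Let Alice play r1 with probability p; indifference gives 3p − 4(1−p) = p + 6(1−p), so p = 5/6.
Similarly Bob's optimal q on 1 is 5/12, and the value is 3·(5/12) + (1)·(7/12) = 11/6.

11/6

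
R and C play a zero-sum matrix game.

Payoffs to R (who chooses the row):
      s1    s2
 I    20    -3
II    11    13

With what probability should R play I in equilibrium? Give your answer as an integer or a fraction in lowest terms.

2/25

Row minima are -3 and 11, so R's maximin is 11; column maxima are 20 and 13, so C's minimax is 13. These differ, so the equilibrium is in mixed strategies.
Let R play I with probability p. C is indifferent when 20p + 11(1−p) = −3p + 13(1−p), giving p = 2/25.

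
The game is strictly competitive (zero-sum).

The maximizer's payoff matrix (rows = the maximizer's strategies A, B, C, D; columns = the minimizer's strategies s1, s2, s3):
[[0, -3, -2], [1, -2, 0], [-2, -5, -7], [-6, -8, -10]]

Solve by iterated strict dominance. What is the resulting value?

-2

Row C is strictly dominated by row A (0>-2, -3>-5, -2>-7); eliminate C.
Column s1 is strictly dominated by s2 for the minimizer (-3<0, -2<1, -8<-6); eliminate s1.
Row A is strictly dominated by row B (-2>-3, 0>-2); eliminate A.
Row D is strictly dominated by row B (-2>-8, 0>-10); eliminate D.
Column s3 is strictly dominated by s2 for the minimizer (-2<0); eliminate s3.
Only (B, s2) remains, with payoff -2.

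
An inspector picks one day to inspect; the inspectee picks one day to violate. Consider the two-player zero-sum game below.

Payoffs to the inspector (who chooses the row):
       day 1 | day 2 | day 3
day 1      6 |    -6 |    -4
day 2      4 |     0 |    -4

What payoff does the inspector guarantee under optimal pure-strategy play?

-4

Row minima: -6, -4 → the inspector's maximin is -4.
Column maxima: 6, 0, -4 → the inspectee's minimax is -4.
They coincide at (day 2, day 3), so the value is -4.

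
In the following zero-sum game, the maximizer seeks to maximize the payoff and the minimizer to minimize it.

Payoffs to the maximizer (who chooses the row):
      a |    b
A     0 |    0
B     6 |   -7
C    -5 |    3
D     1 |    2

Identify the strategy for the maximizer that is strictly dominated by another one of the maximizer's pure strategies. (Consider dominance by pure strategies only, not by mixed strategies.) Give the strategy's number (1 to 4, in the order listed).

Compare A with D: 1 > 0, 2 > 0.
So D strictly dominates A for the maximizer; A is strictly dominated.

1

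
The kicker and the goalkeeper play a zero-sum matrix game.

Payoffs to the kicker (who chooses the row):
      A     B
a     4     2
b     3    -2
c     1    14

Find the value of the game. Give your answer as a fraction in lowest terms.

Row b is strictly dominated by row a, so the kicker never plays it.
The remaining 2×2 game on (a, c) × (A, B) has no saddle point. Let the kicker play a with probability p; indifference gives 4p + (1−p) = 2p + 14(1−p), so p = 13/15.
Similarly the goalkeeper's optimal q on A is 4/5, and the value is 4·(4/5) + (2)·(1/5) = 18/5.

18/5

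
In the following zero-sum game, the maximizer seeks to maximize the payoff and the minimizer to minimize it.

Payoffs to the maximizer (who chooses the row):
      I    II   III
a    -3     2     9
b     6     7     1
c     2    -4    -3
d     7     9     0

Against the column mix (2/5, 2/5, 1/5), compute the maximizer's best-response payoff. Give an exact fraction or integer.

32/5

a: (-3)·(2/5) + (2)·(2/5) + (9)·(1/5) = 7/5.
b: (6)·(2/5) + (7)·(2/5) + (1)·(1/5) = 27/5.
c: (2)·(2/5) + (-4)·(2/5) + (-3)·(1/5) = -7/5.
d: (7)·(2/5) + (9)·(2/5) + (0)·(1/5) = 32/5.
The best pure response is d with expected payoff 32/5.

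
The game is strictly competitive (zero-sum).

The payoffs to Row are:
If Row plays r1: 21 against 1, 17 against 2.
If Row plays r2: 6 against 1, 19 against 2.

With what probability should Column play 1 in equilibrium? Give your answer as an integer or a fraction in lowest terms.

Row minima are 17 and 6, so Row's maximin is 17; column maxima are 21 and 19, so Column's minimax is 19. These differ, so the equilibrium is in mixed strategies.
Let Column play 1 with probability q. Row is indifferent when 21q + 17(1−q) = 6q + 19(1−q), giving q = 2/17.

2/17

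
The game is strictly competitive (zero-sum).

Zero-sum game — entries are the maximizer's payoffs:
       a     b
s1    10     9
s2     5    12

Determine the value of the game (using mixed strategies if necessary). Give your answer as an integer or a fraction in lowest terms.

75/8

Row minima are 9 and 5, so the maximizer's maximin is 9; column maxima are 10 and 12, so the minimizer's minimax is 10. These differ, so the equilibrium is in mixed strategies.
Let the maximizer play s1 with probability p. The minimizer is indifferent when 10p + 5(1−p) = 9p + 12(1−p), giving p = 7/8.
Let the minimizer play a with probability q. The maximizer is indifferent when 10q + 9(1−q) = 5q + 12(1−q), giving q = 3/8.
The value is 10·(3/8) + (9)·(5/8) = 75/8.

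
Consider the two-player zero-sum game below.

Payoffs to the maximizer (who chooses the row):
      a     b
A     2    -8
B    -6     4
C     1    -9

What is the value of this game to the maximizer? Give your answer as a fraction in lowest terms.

Row C is strictly dominated by row A, so the maximizer never plays it.
The remaining 2×2 game on (A, B) × (a, b) has no saddle point. Let the maximizer play A with probability p; indifference gives 2p − 6(1−p) = −8p + 4(1−p), so p = 1/2.
Similarly the minimizer's optimal q on a is 3/5, and the value is 2·(3/5) + (-8)·(2/5) = -2.

-2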